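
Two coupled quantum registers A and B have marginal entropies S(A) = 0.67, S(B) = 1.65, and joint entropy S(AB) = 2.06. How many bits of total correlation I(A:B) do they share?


I(A:B) = S(A) + S(B) - S(AB)
= 0.67 + 1.65 - 2.06
= 0.2600

0.2600


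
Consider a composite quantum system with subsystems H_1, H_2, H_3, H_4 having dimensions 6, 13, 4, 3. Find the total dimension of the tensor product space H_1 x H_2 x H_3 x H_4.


dim(H_1 x H_2 x H_3 x H_4) = 6 * 13 * 4 * 3
= 78 * 4 * 3
= 312 * 3
= 936

936


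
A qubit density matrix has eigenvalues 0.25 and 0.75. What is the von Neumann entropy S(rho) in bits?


S = -p*log2(p) - (1-p)*log2(1-p)
p = 0.2500, 1-p = 0.7500
= -0.2500 * log2(0.2500) - 0.7500 * log2(0.7500)
= -(-0.5000) - (-0.3113)
= 0.8113

0.8113


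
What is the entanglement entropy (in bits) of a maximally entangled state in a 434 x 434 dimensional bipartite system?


For a maximally entangled state in d x d:
S = log2(d) = log2(434)
= 8.7616

8.7616


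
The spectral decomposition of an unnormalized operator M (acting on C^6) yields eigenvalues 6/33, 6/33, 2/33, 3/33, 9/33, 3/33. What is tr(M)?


tr(M) = sum of eigenvalues
= 6/33 + 6/33 + 2/33 + 3/33 + 9/33 + 3/33
= 29/33
= 0.8788

0.8788


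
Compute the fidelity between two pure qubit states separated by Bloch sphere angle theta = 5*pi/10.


For states separated by angle theta on Bloch sphere:
F = cos^2(theta/2)
theta = 5*pi/10 = 1.5708
theta/2 = 0.7854
cos(theta/2) = 0.7071
F = 0.5000

0.5000


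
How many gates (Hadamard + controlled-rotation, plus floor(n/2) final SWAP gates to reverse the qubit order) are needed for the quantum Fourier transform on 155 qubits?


Hadamard gates: 155
Controlled rotations: n*(n-1)/2 = 155*154/2 = 11935
SWAP gates: floor(n/2) = floor(155/2) = 77
Total = 155 + 11935 + 77
= 12167

12167


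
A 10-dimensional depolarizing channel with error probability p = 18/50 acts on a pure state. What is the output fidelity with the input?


F = (1-p) + p/d
= (1 - 0.3600) + 0.3600/10
= 0.6400 + 0.0360
= 0.6760

0.6760


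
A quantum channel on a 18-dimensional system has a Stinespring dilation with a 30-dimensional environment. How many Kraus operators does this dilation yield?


Tracing out the environment in an orthonormal basis {|i>_E} gives Kraus operators K_i = <i|_E U |0>_E.
Number of Kraus operators = dim(H_env) = d_env
= 30

30


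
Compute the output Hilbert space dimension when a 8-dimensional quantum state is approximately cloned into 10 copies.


Output space = H^(tensor 10) where dim(H) = 8
dim = 8^10
= 64 (after 2 factors)
= 512 (after 3 factors)
= 4096 (after 4 factors)
= 32768 (after 5 factors)
= 262144 (after 6 factors)
= 2097152 (after 7 factors)
= 16777216 (after 8 factors)
= 134217728 (after 9 factors)
= 1073741824 (after 10 factors)
= 1073741824

1073741824


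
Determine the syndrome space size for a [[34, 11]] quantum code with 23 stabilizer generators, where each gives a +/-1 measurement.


Each stabilizer generator gives a binary (+1 or -1) measurement outcome.
With 23 independent generators:
Total syndromes = 2^23
= 8388608

8388608


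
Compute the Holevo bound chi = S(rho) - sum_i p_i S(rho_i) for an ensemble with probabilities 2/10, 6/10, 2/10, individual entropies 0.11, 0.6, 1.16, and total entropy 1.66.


chi = S(rho) - sum_i p_i * S(rho_i)
Weighted entropy = 2/10 * 0.11 + 6/10 * 0.6 + 2/10 * 1.16
= 0.6140
chi = 1.66 - 0.6140
= 1.0460

1.0460


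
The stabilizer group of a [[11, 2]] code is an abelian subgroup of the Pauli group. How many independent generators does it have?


For an [[n,k]] stabilizer code:
Number of stabilizer generators = n - k
= 11 - 2
= 9

9


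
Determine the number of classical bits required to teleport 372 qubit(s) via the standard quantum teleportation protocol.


Quantum teleportation requires 2 classical bits per qubit teleported.
372 qubit(s) -> 2 * 372 = 744 classical bits

744


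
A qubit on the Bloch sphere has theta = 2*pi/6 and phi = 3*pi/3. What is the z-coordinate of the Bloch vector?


theta = 1.0472, phi = 3.1416
r_z = cos(theta) = 0.5000

0.5000


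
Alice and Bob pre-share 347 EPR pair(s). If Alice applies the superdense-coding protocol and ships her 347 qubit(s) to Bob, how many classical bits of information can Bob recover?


Superdense coding allows 2 classical bits per shared entangled pair.
347 pair(s) -> 2 * 347 = 694 classical bits

694


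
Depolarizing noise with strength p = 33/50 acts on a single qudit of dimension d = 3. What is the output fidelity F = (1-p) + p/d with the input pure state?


F = (1-p) + p/d
= (1 - 0.6600) + 0.6600/3
= 0.3400 + 0.2200
= 0.5600

0.5600


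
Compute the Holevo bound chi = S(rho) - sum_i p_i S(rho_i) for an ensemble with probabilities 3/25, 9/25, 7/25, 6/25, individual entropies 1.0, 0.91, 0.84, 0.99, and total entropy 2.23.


chi = S(rho) - sum_i p_i * S(rho_i)
Weighted entropy = 3/25 * 1.0 + 9/25 * 0.91 + 7/25 * 0.84 + 6/25 * 0.99
= 0.9204
chi = 2.23 - 0.9204
= 1.3096

1.3096


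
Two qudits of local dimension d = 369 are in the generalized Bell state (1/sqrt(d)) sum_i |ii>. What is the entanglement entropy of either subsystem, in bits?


For a maximally entangled state in d x d:
S = log2(d) = log2(369)
= 8.5275

8.5275


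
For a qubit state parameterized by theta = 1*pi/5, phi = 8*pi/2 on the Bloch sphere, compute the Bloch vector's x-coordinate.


theta = 0.6283, phi = 12.5664
r_x = sin(theta)*cos(phi) = 0.5878 * 1.0000
r_x = 0.5878

0.5878


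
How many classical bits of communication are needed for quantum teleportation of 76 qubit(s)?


Quantum teleportation requires 2 classical bits per qubit teleported.
76 qubit(s) -> 2 * 76 = 152 classical bits

152


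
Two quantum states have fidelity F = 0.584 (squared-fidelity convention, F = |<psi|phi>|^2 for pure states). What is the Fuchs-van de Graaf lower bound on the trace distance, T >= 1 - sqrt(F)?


Fuchs-van de Graaf (squared-fidelity convention): 1 - sqrt(F) <= T <= sqrt(1 - F).
Lower bound: T >= 1 - sqrt(F)
sqrt(F) = sqrt(0.584) = 0.7642
T >= 1 - 0.7642
T >= 0.2358

0.2358


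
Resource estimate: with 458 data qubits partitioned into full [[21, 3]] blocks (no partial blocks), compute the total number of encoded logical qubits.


Each code block uses 21 physical qubits for 3 logical qubit(s).
Number of complete blocks = floor(458 / 21) = 21
Logical qubits = 21 * 3
= 63

63


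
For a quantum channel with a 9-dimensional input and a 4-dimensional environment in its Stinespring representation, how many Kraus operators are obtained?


Tracing out the environment in an orthonormal basis {|i>_E} gives Kraus operators K_i = <i|_E U |0>_E.
Number of Kraus operators = dim(H_env) = d_env
= 4

4


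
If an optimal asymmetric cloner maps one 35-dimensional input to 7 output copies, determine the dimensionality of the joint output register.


Output space = H^(tensor 7) where dim(H) = 35
dim = 35^7
= 1225 (after 2 factors)
= 42875 (after 3 factors)
= 1500625 (after 4 factors)
= 52521875 (after 5 factors)
= 1838265625 (after 6 factors)
= 64339296875 (after 7 factors)
= 64339296875

64339296875


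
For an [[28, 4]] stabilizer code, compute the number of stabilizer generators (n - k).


For an [[n,k]] stabilizer code:
Number of stabilizer generators = n - k
= 28 - 4
= 24

24


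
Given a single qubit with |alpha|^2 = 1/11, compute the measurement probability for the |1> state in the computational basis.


|alpha|^2 = 1/11 = 0.0909
|beta|^2 = 1 - 1/11 = 10/11 = 0.9091
P(|1>) = |beta|^2 = 0.9091

0.9091


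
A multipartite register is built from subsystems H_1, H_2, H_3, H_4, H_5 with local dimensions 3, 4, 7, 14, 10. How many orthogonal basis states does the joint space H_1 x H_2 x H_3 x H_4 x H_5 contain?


dim(H_1 x H_2 x H_3 x H_4 x H_5) = 3 * 4 * 7 * 14 * 10
= 12 * 7 * 14 * 10
= 84 * 14 * 10
= 1176 * 10
= 11760

11760


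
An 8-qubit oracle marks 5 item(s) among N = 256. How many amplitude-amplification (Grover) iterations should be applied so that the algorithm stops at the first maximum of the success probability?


After j Grover iterations the success probability is P(j) = sin^2((2j+1)*theta), where sin(theta) = sqrt(k/N).
N = 2^8 = 256, k = 5
sin(theta) = sqrt(k/N) = 0.1397542486
theta = arcsin(sqrt(k/N)) = 0.1402132233 rad
P(j) reaches its first maximum when (2j+1)*theta is as close as possible to pi/2, i.e. j = round(pi/(4*theta) - 1/2).
pi/(4*theta) - 1/2 = 5.1015
(For comparison, the common estimate pi/4 * sqrt(N/k) = 5.6199; the exact maximiser is used here.)
Optimal iterations = 5

5


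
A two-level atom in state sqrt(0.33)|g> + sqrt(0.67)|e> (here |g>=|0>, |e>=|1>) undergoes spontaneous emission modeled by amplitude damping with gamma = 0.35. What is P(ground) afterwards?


For amplitude damping with parameter gamma on state sqrt(a)|0> + sqrt(b)|1>:
alpha^2 = 0.33, beta^2 = 0.67
P(|0>) = alpha^2 + gamma * beta^2
= 0.33 + 0.35 * 0.67
= 0.33 + 0.2345
= 0.5645

0.5645


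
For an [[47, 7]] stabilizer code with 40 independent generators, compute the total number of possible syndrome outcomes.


Each stabilizer generator gives a binary (+1 or -1) measurement outcome.
With 40 independent generators:
Total syndromes = 2^40
= 1099511627776

1099511627776


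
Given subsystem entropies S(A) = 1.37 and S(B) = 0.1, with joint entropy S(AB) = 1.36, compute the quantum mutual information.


I(A:B) = S(A) + S(B) - S(AB)
= 1.37 + 0.1 - 1.36
= 0.1100

0.1100


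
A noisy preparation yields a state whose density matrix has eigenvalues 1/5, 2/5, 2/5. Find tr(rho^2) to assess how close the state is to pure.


tr(rho^2) = sum of eigenvalues squared
= (1/5)^2 + (2/5)^2 + (2/5)^2
= (1 + 4 + 4) / 25
= 9/25
= 0.3600

0.3600


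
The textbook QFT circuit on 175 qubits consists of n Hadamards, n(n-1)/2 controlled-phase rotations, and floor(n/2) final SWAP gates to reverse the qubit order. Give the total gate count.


Hadamard gates: 175
Controlled rotations: n*(n-1)/2 = 175*174/2 = 15225
SWAP gates: floor(n/2) = floor(175/2) = 87
Total = 175 + 15225 + 87
= 15487

15487


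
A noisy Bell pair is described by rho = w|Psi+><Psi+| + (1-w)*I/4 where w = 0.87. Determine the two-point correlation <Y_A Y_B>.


|Psi+> = (|01> + |10>)/sqrt(2)
For the pure Bell state, <Y_A Y_B> = +1 (Bell-state Pauli correlator).
The maximally-mixed part I/4 has tr(I/4 * P tensor P) = 0 for any traceless Pauli P.
So <Y_A Y_B>_rho = w * (+1) + (1 - w) * 0
= 0.87 * (+1)
= 0.8700

0.8700


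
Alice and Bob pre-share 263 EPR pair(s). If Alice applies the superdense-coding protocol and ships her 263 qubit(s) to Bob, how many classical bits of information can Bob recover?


Superdense coding allows 2 classical bits per shared entangled pair.
263 pair(s) -> 2 * 263 = 526 classical bits

526


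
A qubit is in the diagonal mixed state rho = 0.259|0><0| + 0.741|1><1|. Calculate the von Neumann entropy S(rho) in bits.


S = -p*log2(p) - (1-p)*log2(1-p)
p = 0.2590, 1-p = 0.7410
= -0.2590 * log2(0.2590) - 0.7410 * log2(0.7410)
= -(-0.5048) - (-0.3204)
= 0.8252

0.8252


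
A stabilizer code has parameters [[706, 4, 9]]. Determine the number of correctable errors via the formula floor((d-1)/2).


Code parameters: [[706, 4, 9]], distance d = 9.
Number of correctable errors = floor((d-1)/2)
= floor((9 - 1)/2)
= floor(8/2)
= 4

4


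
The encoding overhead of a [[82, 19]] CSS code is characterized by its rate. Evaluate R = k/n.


Code rate R = k/n
= 19/82
= 0.2317

0.2317


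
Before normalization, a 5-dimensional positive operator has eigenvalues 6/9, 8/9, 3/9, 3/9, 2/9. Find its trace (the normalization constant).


tr(M) = sum of eigenvalues
= 6/9 + 8/9 + 3/9 + 3/9 + 2/9
= 22/9
= 2.4444

2.4444


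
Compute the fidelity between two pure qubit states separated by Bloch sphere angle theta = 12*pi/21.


For states separated by angle theta on Bloch sphere:
F = cos^2(theta/2)
theta = 12*pi/21 = 1.7952
theta/2 = 0.8976
cos(theta/2) = 0.6235
F = 0.3887

0.3887


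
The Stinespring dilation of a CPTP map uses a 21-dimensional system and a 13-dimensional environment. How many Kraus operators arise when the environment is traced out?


Tracing out the environment in an orthonormal basis {|i>_E} gives Kraus operators K_i = <i|_E U |0>_E.
Number of Kraus operators = dim(H_env) = d_env
= 13

13


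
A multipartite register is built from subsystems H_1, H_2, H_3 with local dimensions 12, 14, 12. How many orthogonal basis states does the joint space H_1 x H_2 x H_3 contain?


dim(H_1 x H_2 x H_3) = 12 * 14 * 12
= 168 * 12
= 2016

2016


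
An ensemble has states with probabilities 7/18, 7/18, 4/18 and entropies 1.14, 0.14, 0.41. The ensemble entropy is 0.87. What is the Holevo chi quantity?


chi = S(rho) - sum_i p_i * S(rho_i)
Weighted entropy = 7/18 * 1.14 + 7/18 * 0.14 + 4/18 * 0.41
= 0.5889
chi = 0.87 - 0.5889
= 0.2811

0.2811


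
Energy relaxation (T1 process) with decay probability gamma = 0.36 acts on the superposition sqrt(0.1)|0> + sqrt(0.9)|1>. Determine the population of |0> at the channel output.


For amplitude damping with parameter gamma on state sqrt(a)|0> + sqrt(b)|1>:
alpha^2 = 0.1, beta^2 = 0.9
P(|0>) = alpha^2 + gamma * beta^2
= 0.1 + 0.36 * 0.9
= 0.1 + 0.3240
= 0.4240

0.4240


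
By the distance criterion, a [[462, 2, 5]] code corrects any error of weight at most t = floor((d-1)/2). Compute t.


Code parameters: [[462, 2, 5]], distance d = 5.
Number of correctable errors = floor((d-1)/2)
= floor((5 - 1)/2)
= floor(4/2)
= 2

2


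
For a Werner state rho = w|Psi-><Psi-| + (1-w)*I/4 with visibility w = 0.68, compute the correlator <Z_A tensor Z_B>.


|Psi-> = (|01> - |10>)/sqrt(2)
For the pure Bell state, <Z_A Z_B> = -1 (Bell-state Pauli correlator).
The maximally-mixed part I/4 has tr(I/4 * P tensor P) = 0 for any traceless Pauli P.
So <Z_A Z_B>_rho = w * (-1) + (1 - w) * 0
= 0.68 * (-1)
= -0.6800

-0.6800


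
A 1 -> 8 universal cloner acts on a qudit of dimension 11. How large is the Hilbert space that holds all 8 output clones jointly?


Output space = H^(tensor 8) where dim(H) = 11
dim = 11^8
= 121 (after 2 factors)
= 1331 (after 3 factors)
= 14641 (after 4 factors)
= 161051 (after 5 factors)
= 1771561 (after 6 factors)
= 19487171 (after 7 factors)
= 214358881 (after 8 factors)
= 214358881

214358881


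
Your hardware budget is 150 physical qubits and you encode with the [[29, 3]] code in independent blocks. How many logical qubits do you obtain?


Each code block uses 29 physical qubits for 3 logical qubit(s).
Number of complete blocks = floor(150 / 29) = 5
Logical qubits = 5 * 3
= 15

15


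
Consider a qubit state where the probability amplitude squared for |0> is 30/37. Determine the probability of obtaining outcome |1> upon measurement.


|alpha|^2 = 30/37 = 0.8108
|beta|^2 = 1 - 30/37 = 7/37 = 0.1892
P(|1>) = |beta|^2 = 0.1892

0.1892


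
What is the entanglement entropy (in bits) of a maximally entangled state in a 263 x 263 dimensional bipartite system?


For a maximally entangled state in d x d:
S = log2(d) = log2(263)
= 8.0389

8.0389


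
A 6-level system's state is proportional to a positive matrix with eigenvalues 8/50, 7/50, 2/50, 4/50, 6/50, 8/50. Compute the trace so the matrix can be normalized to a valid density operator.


tr(M) = sum of eigenvalues
= 8/50 + 7/50 + 2/50 + 4/50 + 6/50 + 8/50
= 35/50
= 0.7000

0.7000


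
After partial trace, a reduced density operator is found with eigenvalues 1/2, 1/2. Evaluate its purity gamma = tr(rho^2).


tr(rho^2) = sum of eigenvalues squared
= (1/2)^2 + (1/2)^2
= (1 + 1) / 4
= 2/4
= 0.5000

0.5000


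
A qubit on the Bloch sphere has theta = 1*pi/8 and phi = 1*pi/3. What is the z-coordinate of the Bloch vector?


theta = 0.3927, phi = 1.0472
r_z = cos(theta) = 0.9239

0.9239


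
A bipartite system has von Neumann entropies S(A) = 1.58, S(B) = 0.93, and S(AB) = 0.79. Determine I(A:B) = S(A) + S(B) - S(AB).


I(A:B) = S(A) + S(B) - S(AB)
= 1.58 + 0.93 - 0.79
= 1.7200

1.7200


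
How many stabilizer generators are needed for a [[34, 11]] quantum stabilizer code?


For an [[n,k]] stabilizer code:
Number of stabilizer generators = n - k
= 34 - 11
= 23

23


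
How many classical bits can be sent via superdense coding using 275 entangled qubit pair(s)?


Superdense coding allows 2 classical bits per shared entangled pair.
275 pair(s) -> 2 * 275 = 550 classical bits

550


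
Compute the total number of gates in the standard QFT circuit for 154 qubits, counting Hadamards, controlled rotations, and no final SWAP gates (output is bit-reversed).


Hadamard gates: 154
Controlled rotations: n*(n-1)/2 = 154*153/2 = 11781
SWAP gates: 0 (omitted)
Total = 154 + 11781
= 11935

11935


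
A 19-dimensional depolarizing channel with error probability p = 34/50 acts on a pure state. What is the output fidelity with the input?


F = (1-p) + p/d
= (1 - 0.6800) + 0.6800/19
= 0.3200 + 0.0358
= 0.3558

0.3558


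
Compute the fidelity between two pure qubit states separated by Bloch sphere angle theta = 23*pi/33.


For states separated by angle theta on Bloch sphere:
F = cos^2(theta/2)
theta = 23*pi/33 = 2.1896
theta/2 = 1.0948
cos(theta/2) = 0.4582
F = 0.2100

0.2100


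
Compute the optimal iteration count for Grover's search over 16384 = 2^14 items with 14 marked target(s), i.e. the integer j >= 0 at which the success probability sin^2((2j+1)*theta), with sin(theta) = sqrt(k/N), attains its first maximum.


After j Grover iterations the success probability is P(j) = sin^2((2j+1)*theta), where sin(theta) = sqrt(k/N).
N = 2^14 = 16384, k = 14
sin(theta) = sqrt(k/N) = 0.02923169833
theta = arcsin(sqrt(k/N)) = 0.02923586298 rad
P(j) reaches its first maximum when (2j+1)*theta is as close as possible to pi/2, i.e. j = round(pi/(4*theta) - 1/2).
pi/(4*theta) - 1/2 = 26.3642
(For comparison, the common estimate pi/4 * sqrt(N/k) = 26.8680; the exact maximiser is used here.)
Optimal iterations = 26

26


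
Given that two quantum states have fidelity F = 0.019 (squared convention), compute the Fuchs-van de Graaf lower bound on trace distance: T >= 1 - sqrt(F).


Fuchs-van de Graaf (squared-fidelity convention): 1 - sqrt(F) <= T <= sqrt(1 - F).
Lower bound: T >= 1 - sqrt(F)
sqrt(F) = sqrt(0.019) = 0.1378
T >= 1 - 0.1378
T >= 0.8622

0.8622


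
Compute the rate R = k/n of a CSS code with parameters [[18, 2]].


Code rate R = k/n
= 2/18
= 0.1111

0.1111


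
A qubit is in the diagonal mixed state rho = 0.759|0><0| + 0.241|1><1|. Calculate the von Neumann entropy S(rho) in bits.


S = -p*log2(p) - (1-p)*log2(1-p)
p = 0.7590, 1-p = 0.2410
= -0.7590 * log2(0.7590) - 0.2410 * log2(0.2410)
= -(-0.3020) - (-0.4947)
= 0.7967

0.7967


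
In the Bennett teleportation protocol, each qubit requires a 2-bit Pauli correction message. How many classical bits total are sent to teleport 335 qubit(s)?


Quantum teleportation requires 2 classical bits per qubit teleported.
335 qubit(s) -> 2 * 335 = 670 classical bits

670


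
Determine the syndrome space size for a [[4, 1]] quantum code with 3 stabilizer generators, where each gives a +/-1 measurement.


Each stabilizer generator gives a binary (+1 or -1) measurement outcome.
With 3 independent generators:
Total syndromes = 2^3
= 8

8


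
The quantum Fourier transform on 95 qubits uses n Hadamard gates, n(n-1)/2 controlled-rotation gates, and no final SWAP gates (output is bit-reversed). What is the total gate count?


Hadamard gates: 95
Controlled rotations: n*(n-1)/2 = 95*94/2 = 4465
SWAP gates: 0 (omitted)
Total = 95 + 4465
= 4560

4560


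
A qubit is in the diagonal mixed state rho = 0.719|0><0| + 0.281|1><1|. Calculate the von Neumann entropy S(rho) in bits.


S = -p*log2(p) - (1-p)*log2(1-p)
p = 0.7190, 1-p = 0.2810
= -0.7190 * log2(0.7190) - 0.2810 * log2(0.2810)
= -(-0.3422) - (-0.5146)
= 0.8568

0.8568


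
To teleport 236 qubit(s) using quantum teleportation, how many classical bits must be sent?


Quantum teleportation requires 2 classical bits per qubit teleported.
236 qubit(s) -> 2 * 236 = 472 classical bits

472


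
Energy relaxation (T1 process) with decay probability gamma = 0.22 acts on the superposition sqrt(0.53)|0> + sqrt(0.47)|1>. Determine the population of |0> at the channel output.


For amplitude damping with parameter gamma on state sqrt(a)|0> + sqrt(b)|1>:
alpha^2 = 0.53, beta^2 = 0.47
P(|0>) = alpha^2 + gamma * beta^2
= 0.53 + 0.22 * 0.47
= 0.53 + 0.1034
= 0.6334

0.6334


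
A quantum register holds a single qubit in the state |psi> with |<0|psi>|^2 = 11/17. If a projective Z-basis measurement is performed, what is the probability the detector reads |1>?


|alpha|^2 = 11/17 = 0.6471
|beta|^2 = 1 - 11/17 = 6/17 = 0.3529
P(|1>) = |beta|^2 = 0.3529

0.3529


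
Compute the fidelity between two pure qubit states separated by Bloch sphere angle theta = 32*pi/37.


For states separated by angle theta on Bloch sphere:
F = cos^2(theta/2)
theta = 32*pi/37 = 2.7171
theta/2 = 1.3585
cos(theta/2) = 0.2107
F = 0.0444

0.0444


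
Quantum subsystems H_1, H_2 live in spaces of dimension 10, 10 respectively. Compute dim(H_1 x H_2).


dim(H_1 x H_2) = 10 * 10
= 100

100


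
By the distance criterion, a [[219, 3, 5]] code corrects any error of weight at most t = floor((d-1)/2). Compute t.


Code parameters: [[219, 3, 5]], distance d = 5.
Number of correctable errors = floor((d-1)/2)
= floor((5 - 1)/2)
= floor(4/2)
= 2

2


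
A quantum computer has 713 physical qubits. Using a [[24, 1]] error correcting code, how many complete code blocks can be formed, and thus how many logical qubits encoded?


Each code block uses 24 physical qubits for 1 logical qubit(s).
Number of complete blocks = floor(713 / 24) = 29
Logical qubits = 29 * 1
= 29

29


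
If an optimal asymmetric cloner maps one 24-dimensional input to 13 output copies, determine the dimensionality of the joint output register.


Output space = H^(tensor 13) where dim(H) = 24
dim = 24^13
= 576 (after 2 factors)
= 13824 (after 3 factors)
= 331776 (after 4 factors)
= 7962624 (after 5 factors)
= 191102976 (after 6 factors)
= 4586471424 (after 7 factors)
= 110075314176 (after 8 factors)
= 2641807540224 (after 9 factors)
= 63403380965376 (after 10 factors)
= 1521681143169024 (after 11 factors)
= 36520347436056576 (after 12 factors)
= 876488338465357824 (after 13 factors)
= 876488338465357824

876488338465357824


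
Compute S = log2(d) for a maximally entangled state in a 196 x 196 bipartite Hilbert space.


For a maximally entangled state in d x d:
S = log2(d) = log2(196)
= 7.6147

7.6147


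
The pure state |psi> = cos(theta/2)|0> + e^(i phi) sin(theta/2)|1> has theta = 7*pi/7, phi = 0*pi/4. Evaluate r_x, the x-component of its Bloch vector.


theta = 3.1416, phi = 0.0000
r_x = sin(theta)*cos(phi) = 0.0000 * 1.0000
r_x = 0.0000

0.0000


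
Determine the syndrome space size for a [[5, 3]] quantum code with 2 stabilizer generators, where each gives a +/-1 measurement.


Each stabilizer generator gives a binary (+1 or -1) measurement outcome.
With 2 independent generators:
Total syndromes = 2^2
= 4

4


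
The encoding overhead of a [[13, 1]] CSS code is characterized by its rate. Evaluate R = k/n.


Code rate R = k/n
= 1/13
= 0.0769

0.0769


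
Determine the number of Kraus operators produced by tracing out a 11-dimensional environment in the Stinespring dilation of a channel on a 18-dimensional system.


Tracing out the environment in an orthonormal basis {|i>_E} gives Kraus operators K_i = <i|_E U |0>_E.
Number of Kraus operators = dim(H_env) = d_env
= 11

11


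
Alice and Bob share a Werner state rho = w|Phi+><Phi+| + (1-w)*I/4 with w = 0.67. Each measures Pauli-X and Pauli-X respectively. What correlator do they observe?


|Phi+> = (|00> + |11>)/sqrt(2)
For the pure Bell state, <X_A X_B> = +1 (Bell-state Pauli correlator).
The maximally-mixed part I/4 has tr(I/4 * P tensor P) = 0 for any traceless Pauli P.
So <X_A X_B>_rho = w * (+1) + (1 - w) * 0
= 0.67 * (+1)
= 0.6700

0.6700


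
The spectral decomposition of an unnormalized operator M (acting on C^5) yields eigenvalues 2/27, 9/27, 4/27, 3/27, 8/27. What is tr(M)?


tr(M) = sum of eigenvalues
= 2/27 + 9/27 + 4/27 + 3/27 + 8/27
= 26/27
= 0.9630

0.9630


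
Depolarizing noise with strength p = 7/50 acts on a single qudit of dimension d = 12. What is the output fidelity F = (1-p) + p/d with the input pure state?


F = (1-p) + p/d
= (1 - 0.1400) + 0.1400/12
= 0.8600 + 0.0117
= 0.8717

0.8717


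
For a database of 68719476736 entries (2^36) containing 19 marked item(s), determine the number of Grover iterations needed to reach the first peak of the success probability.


After j Grover iterations the success probability is P(j) = sin^2((2j+1)*theta), where sin(theta) = sqrt(k/N).
N = 2^36 = 68719476736, k = 19
sin(theta) = sqrt(k/N) = 1.662787988e-05
theta = arcsin(sqrt(k/N)) = 1.662787988e-05 rad
P(j) reaches its first maximum when (2j+1)*theta is as close as possible to pi/2, i.e. j = round(pi/(4*theta) - 1/2).
pi/(4*theta) - 1/2 = 47233.3127
(For comparison, the common estimate pi/4 * sqrt(N/k) = 47233.8127; the exact maximiser is used here.)
Optimal iterations = 47233

47233


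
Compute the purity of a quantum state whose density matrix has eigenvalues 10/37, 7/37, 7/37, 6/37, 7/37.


tr(rho^2) = sum of eigenvalues squared
= (10/37)^2 + (7/37)^2 + (7/37)^2 + (6/37)^2 + (7/37)^2
= (100 + 49 + 49 + 36 + 49) / 1369
= 283/1369
= 0.2067

0.2067


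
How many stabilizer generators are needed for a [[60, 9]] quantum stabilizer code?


For an [[n,k]] stabilizer code:
Number of stabilizer generators = n - k
= 60 - 9
= 51

51


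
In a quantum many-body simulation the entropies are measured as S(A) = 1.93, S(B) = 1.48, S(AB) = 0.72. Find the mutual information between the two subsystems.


I(A:B) = S(A) + S(B) - S(AB)
= 1.93 + 1.48 - 0.72
= 2.6900

2.6900


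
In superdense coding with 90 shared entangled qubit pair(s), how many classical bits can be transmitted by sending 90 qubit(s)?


Superdense coding allows 2 classical bits per shared entangled pair.
90 pair(s) -> 2 * 90 = 180 classical bits

180


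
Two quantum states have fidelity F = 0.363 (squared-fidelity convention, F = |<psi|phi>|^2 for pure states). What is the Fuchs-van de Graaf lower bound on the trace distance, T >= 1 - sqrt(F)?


Fuchs-van de Graaf (squared-fidelity convention): 1 - sqrt(F) <= T <= sqrt(1 - F).
Lower bound: T >= 1 - sqrt(F)
sqrt(F) = sqrt(0.363) = 0.6025
T >= 1 - 0.6025
T >= 0.3975

0.3975


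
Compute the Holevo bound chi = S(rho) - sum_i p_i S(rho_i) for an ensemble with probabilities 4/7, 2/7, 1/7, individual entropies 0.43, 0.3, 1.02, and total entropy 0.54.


chi = S(rho) - sum_i p_i * S(rho_i)
Weighted entropy = 4/7 * 0.43 + 2/7 * 0.3 + 1/7 * 1.02
= 0.4771
chi = 0.54 - 0.4771
= 0.0629

0.0629


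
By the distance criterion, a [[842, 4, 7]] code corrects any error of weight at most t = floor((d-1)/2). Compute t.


Code parameters: [[842, 4, 7]], distance d = 7.
Number of correctable errors = floor((d-1)/2)
= floor((7 - 1)/2)
= floor(6/2)
= 3

3


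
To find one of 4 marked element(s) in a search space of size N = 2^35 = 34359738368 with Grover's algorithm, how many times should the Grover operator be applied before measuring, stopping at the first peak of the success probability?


After j Grover iterations the success probability is P(j) = sin^2((2j+1)*theta), where sin(theta) = sqrt(k/N).
N = 2^35 = 34359738368, k = 4
sin(theta) = sqrt(k/N) = 1.078959322e-05
theta = arcsin(sqrt(k/N)) = 1.078959322e-05 rad
P(j) reaches its first maximum when (2j+1)*theta is as close as possible to pi/2, i.e. j = round(pi/(4*theta) - 1/2).
pi/(4*theta) - 1/2 = 72791.6941
(For comparison, the common estimate pi/4 * sqrt(N/k) = 72792.1941; the exact maximiser is used here.)
Optimal iterations = 72792

72792


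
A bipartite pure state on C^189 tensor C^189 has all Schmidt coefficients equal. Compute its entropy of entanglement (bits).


For a maximally entangled state in d x d:
S = log2(d) = log2(189)
= 7.5622

7.5622


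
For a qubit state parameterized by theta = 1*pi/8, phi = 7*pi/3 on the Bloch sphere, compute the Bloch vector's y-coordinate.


theta = 0.3927, phi = 7.3304
r_y = sin(theta)*sin(phi) = 0.3827 * 0.8660
r_y = 0.3314

0.3314


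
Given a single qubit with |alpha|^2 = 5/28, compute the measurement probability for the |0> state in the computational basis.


|alpha|^2 = 5/28 = 0.1786
|beta|^2 = 1 - 5/28 = 23/28 = 0.8214
P(|0>) = |alpha|^2 = 0.1786

0.1786


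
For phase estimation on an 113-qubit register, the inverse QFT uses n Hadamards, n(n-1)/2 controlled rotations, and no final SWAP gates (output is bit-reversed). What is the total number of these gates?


Hadamard gates: 113
Controlled rotations: n*(n-1)/2 = 113*112/2 = 6328
SWAP gates: 0 (omitted)
Total = 113 + 6328
= 6441

6441


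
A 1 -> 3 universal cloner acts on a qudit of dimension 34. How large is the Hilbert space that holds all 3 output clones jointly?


Output space = H^(tensor 3) where dim(H) = 34
dim = 34^3
= 1156 (after 2 factors)
= 39304 (after 3 factors)
= 39304

39304


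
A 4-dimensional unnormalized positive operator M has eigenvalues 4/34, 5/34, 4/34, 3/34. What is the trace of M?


tr(M) = sum of eigenvalues
= 4/34 + 5/34 + 4/34 + 3/34
= 16/34
= 0.4706

0.4706


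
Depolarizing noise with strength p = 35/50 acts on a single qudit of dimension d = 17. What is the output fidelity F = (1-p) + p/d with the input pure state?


F = (1-p) + p/d
= (1 - 0.7000) + 0.7000/17
= 0.3000 + 0.0412
= 0.3412

0.3412


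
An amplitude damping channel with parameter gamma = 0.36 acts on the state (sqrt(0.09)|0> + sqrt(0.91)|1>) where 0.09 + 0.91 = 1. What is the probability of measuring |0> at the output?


For amplitude damping with parameter gamma on state sqrt(a)|0> + sqrt(b)|1>:
alpha^2 = 0.09, beta^2 = 0.91
P(|0>) = alpha^2 + gamma * beta^2
= 0.09 + 0.36 * 0.91
= 0.09 + 0.3276
= 0.4176

0.4176


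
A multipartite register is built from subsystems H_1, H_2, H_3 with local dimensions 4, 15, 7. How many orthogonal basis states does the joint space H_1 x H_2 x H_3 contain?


dim(H_1 x H_2 x H_3) = 4 * 15 * 7
= 60 * 7
= 420

420


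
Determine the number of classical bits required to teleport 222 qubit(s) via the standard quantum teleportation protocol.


Quantum teleportation requires 2 classical bits per qubit teleported.
222 qubit(s) -> 2 * 222 = 444 classical bits

444


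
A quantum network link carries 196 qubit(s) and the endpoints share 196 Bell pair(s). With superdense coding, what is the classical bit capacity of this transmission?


Superdense coding allows 2 classical bits per shared entangled pair.
196 pair(s) -> 2 * 196 = 392 classical bits

392


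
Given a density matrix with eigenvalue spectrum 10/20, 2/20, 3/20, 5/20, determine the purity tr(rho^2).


tr(rho^2) = sum of eigenvalues squared
= (10/20)^2 + (2/20)^2 + (3/20)^2 + (5/20)^2
= (100 + 4 + 9 + 25) / 400
= 138/400
= 0.3450

0.3450


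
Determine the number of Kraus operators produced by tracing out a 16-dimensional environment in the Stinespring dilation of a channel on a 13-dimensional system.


Tracing out the environment in an orthonormal basis {|i>_E} gives Kraus operators K_i = <i|_E U |0>_E.
Number of Kraus operators = dim(H_env) = d_env
= 16

16


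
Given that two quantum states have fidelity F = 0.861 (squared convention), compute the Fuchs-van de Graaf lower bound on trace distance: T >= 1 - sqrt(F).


Fuchs-van de Graaf (squared-fidelity convention): 1 - sqrt(F) <= T <= sqrt(1 - F).
Lower bound: T >= 1 - sqrt(F)
sqrt(F) = sqrt(0.861) = 0.9279
T >= 1 - 0.9279
T >= 0.0721

0.0721


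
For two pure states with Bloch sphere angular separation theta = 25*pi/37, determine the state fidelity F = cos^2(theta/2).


For states separated by angle theta on Bloch sphere:
F = cos^2(theta/2)
theta = 25*pi/37 = 2.1227
theta/2 = 1.0613
cos(theta/2) = 0.4877
F = 0.2378

0.2378


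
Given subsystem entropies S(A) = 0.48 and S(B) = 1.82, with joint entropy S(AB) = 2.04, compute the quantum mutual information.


I(A:B) = S(A) + S(B) - S(AB)
= 0.48 + 1.82 - 2.04
= 0.2600

0.2600


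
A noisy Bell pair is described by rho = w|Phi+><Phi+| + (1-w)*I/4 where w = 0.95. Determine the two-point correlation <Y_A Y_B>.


|Phi+> = (|00> + |11>)/sqrt(2)
For the pure Bell state, <Y_A Y_B> = -1 (Bell-state Pauli correlator).
The maximally-mixed part I/4 has tr(I/4 * P tensor P) = 0 for any traceless Pauli P.
So <Y_A Y_B>_rho = w * (-1) + (1 - w) * 0
= 0.95 * (-1)
= -0.9500

-0.9500


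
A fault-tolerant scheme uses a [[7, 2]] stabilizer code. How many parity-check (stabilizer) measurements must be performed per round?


For an [[n,k]] stabilizer code:
Number of stabilizer generators = n - k
= 7 - 2
= 5

5


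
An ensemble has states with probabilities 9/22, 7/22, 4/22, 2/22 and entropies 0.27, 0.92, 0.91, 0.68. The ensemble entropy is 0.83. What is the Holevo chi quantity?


chi = S(rho) - sum_i p_i * S(rho_i)
Weighted entropy = 9/22 * 0.27 + 7/22 * 0.92 + 4/22 * 0.91 + 2/22 * 0.68
= 0.6305
chi = 0.83 - 0.6305
= 0.1995

0.1995


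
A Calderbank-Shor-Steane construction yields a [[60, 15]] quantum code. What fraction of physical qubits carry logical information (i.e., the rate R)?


Code rate R = k/n
= 15/60
= 0.2500

0.2500


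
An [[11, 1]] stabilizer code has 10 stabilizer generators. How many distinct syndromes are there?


Each stabilizer generator gives a binary (+1 or -1) measurement outcome.
With 10 independent generators:
Total syndromes = 2^10
= 1024

1024


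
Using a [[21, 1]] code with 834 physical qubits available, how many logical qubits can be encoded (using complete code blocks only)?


Each code block uses 21 physical qubits for 1 logical qubit(s).
Number of complete blocks = floor(834 / 21) = 39
Logical qubits = 39 * 1
= 39

39


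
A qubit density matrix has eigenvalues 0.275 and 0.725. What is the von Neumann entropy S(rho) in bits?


S = -p*log2(p) - (1-p)*log2(1-p)
p = 0.2750, 1-p = 0.7250
= -0.2750 * log2(0.2750) - 0.7250 * log2(0.7250)
= -(-0.5122) - (-0.3364)
= 0.8485

0.8485


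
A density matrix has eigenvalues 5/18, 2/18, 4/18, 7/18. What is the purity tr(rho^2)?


tr(rho^2) = sum of eigenvalues squared
= (5/18)^2 + (2/18)^2 + (4/18)^2 + (7/18)^2
= (25 + 4 + 16 + 49) / 324
= 94/324
= 0.2901

0.2901


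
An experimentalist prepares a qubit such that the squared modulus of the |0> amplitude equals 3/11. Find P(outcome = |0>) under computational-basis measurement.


|alpha|^2 = 3/11 = 0.2727
|beta|^2 = 1 - 3/11 = 8/11 = 0.7273
P(|0>) = |alpha|^2 = 0.2727

0.2727


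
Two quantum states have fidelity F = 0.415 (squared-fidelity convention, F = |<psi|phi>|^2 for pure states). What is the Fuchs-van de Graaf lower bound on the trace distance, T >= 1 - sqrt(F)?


Fuchs-van de Graaf (squared-fidelity convention): 1 - sqrt(F) <= T <= sqrt(1 - F).
Lower bound: T >= 1 - sqrt(F)
sqrt(F) = sqrt(0.415) = 0.6442
T >= 1 - 0.6442
T >= 0.3558

0.3558


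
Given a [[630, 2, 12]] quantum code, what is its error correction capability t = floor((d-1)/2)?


Code parameters: [[630, 2, 12]], distance d = 12.
Number of correctable errors = floor((d-1)/2)
= floor((12 - 1)/2)
= floor(11/2)
= 5

5


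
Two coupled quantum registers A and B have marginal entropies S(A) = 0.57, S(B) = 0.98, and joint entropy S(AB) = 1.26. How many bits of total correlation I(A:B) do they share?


I(A:B) = S(A) + S(B) - S(AB)
= 0.57 + 0.98 - 1.26
= 0.2900

0.2900


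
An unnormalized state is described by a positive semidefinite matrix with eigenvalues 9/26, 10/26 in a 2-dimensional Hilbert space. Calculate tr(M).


tr(M) = sum of eigenvalues
= 9/26 + 10/26
= 19/26
= 0.7308

0.7308


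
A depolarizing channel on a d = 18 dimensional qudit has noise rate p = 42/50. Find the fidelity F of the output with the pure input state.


F = (1-p) + p/d
= (1 - 0.8400) + 0.8400/18
= 0.1600 + 0.0467
= 0.2067

0.2067


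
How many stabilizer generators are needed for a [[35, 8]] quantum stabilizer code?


For an [[n,k]] stabilizer code:
Number of stabilizer generators = n - k
= 35 - 8
= 27

27


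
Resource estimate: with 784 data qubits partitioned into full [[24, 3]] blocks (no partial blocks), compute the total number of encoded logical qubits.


Each code block uses 24 physical qubits for 3 logical qubit(s).
Number of complete blocks = floor(784 / 24) = 32
Logical qubits = 32 * 3
= 96

96


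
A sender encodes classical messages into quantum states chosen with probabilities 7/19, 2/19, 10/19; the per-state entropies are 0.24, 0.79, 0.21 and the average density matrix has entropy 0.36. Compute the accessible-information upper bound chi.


chi = S(rho) - sum_i p_i * S(rho_i)
Weighted entropy = 7/19 * 0.24 + 2/19 * 0.79 + 10/19 * 0.21
= 0.2821
chi = 0.36 - 0.2821
= 0.0779

0.0779


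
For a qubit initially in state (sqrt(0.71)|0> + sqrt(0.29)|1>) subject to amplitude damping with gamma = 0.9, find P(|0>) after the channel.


For amplitude damping with parameter gamma on state sqrt(a)|0> + sqrt(b)|1>:
alpha^2 = 0.71, beta^2 = 0.29
P(|0>) = alpha^2 + gamma * beta^2
= 0.71 + 0.9 * 0.29
= 0.71 + 0.2610
= 0.9710

0.9710


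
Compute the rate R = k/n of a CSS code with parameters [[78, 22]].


Code rate R = k/n
= 22/78
= 0.2821

0.2821


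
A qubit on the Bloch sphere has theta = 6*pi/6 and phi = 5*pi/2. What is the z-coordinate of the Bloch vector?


theta = 3.1416, phi = 7.8540
r_z = cos(theta) = -1.0000

-1.0000


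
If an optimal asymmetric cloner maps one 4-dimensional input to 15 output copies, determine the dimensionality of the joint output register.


Output space = H^(tensor 15) where dim(H) = 4
dim = 4^15
= 16 (after 2 factors)
= 64 (after 3 factors)
= 256 (after 4 factors)
= 1024 (after 5 factors)
= 4096 (after 6 factors)
= 16384 (after 7 factors)
= 65536 (after 8 factors)
= 262144 (after 9 factors)
= 1048576 (after 10 factors)
= 4194304 (after 11 factors)
= 16777216 (after 12 factors)
= 67108864 (after 13 factors)
= 268435456 (after 14 factors)
= 1073741824 (after 15 factors)
= 1073741824

1073741824


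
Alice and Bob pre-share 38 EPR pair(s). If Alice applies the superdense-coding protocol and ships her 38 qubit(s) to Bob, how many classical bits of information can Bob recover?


Superdense coding allows 2 classical bits per shared entangled pair.
38 pair(s) -> 2 * 38 = 76 classical bits

76


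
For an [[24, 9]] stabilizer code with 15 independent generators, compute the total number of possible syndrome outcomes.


Each stabilizer generator gives a binary (+1 or -1) measurement outcome.
With 15 independent generators:
Total syndromes = 2^15
= 32768

32768


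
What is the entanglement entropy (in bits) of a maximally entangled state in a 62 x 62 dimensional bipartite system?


For a maximally entangled state in d x d:
S = log2(d) = log2(62)
= 5.9542

5.9542


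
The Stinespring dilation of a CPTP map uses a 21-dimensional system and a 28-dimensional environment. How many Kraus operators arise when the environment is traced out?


Tracing out the environment in an orthonormal basis {|i>_E} gives Kraus operators K_i = <i|_E U |0>_E.
Number of Kraus operators = dim(H_env) = d_env
= 28

28


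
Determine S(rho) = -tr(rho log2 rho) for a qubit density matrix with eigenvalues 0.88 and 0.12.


S = -p*log2(p) - (1-p)*log2(1-p)
p = 0.8800, 1-p = 0.1200
= -0.8800 * log2(0.8800) - 0.1200 * log2(0.1200)
= -(-0.1623) - (-0.3671)
= 0.5294

0.5294


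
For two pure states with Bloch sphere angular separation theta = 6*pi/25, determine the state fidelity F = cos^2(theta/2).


For states separated by angle theta on Bloch sphere:
F = cos^2(theta/2)
theta = 6*pi/25 = 0.7540
theta/2 = 0.3770
cos(theta/2) = 0.9298
F = 0.8645

0.8645
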